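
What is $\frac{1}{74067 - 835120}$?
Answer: $- \frac{1}{761053} \approx -1.314 \cdot 10^{-6}$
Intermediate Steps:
$\frac{1}{74067 - 835120} = \frac{1}{-761053} = - \frac{1}{761053}$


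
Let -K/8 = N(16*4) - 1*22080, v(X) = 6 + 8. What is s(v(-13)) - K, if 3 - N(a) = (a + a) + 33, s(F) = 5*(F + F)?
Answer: -177764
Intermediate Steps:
v(X) = 14
s(F) = 10*F (s(F) = 5*(2*F) = 10*F)
N(a) = -30 - 2*a (N(a) = 3 - ((a + a) + 33) = 3 - (2*a + 33) = 3 - (33 + 2*a) = 3 + (-33 - 2*a) = -30 - 2*a)
K = 177904 (K = -8*((-30 - 32*4) - 1*22080) = -8*((-30 - 2*64) - 22080) = -8*((-30 - 128) - 22080) = -8*(-158 - 22080) = -8*(-22238) = 177904)
s(v(-13)) - K = 10*14 - 1*177904 = 140 - 177904 = -177764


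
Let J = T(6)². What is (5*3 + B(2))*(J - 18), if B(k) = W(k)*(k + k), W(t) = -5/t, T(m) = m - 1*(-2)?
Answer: 230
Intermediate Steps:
T(m) = 2 + m (T(m) = m + 2 = 2 + m)
B(k) = -10 (B(k) = (-5/k)*(k + k) = (-5/k)*(2*k) = -10)
J = 64 (J = (2 + 6)² = 8² = 64)
(5*3 + B(2))*(J - 18) = (5*3 - 10)*(64 - 18) = (15 - 10)*46 = 5*46 = 230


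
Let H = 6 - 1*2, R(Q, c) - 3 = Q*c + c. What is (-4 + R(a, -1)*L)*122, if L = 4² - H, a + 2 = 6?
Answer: -3416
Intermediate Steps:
a = 4 (a = -2 + 6 = 4)
R(Q, c) = 3 + c + Q*c (R(Q, c) = 3 + (Q*c + c) = 3 + (c + Q*c) = 3 + c + Q*c)
H = 4 (H = 6 - 2 = 4)
L = 12 (L = 4² - 1*4 = 16 - 4 = 12)
(-4 + R(a, -1)*L)*122 = (-4 + (3 - 1 + 4*(-1))*12)*122 = (-4 + (3 - 1 - 4)*12)*122 = (-4 - 2*12)*122 = (-4 - 24)*122 = -28*122 = -3416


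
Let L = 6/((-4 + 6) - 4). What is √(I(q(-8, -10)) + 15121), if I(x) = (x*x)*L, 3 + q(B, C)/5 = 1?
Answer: √14821 ≈ 121.74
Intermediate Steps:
q(B, C) = -10 (q(B, C) = -15 + 5*1 = -15 + 5 = -10)
L = -3 (L = 6/(2 - 4) = 6/(-2) = 6*(-½) = -3)
I(x) = -3*x² (I(x) = (x*x)*(-3) = x²*(-3) = -3*x²)
√(I(q(-8, -10)) + 15121) = √(-3*(-10)² + 15121) = √(-3*100 + 15121) = √(-300 + 15121) = √14821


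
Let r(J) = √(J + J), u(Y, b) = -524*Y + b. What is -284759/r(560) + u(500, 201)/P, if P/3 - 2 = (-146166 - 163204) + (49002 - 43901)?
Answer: 261799/912801 - 284759*√70/280 ≈ -8508.5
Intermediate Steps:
u(Y, b) = b - 524*Y
P = -912801 (P = 6 + 3*((-146166 - 163204) + (49002 - 43901)) = 6 + 3*(-309370 + 5101) = 6 + 3*(-304269) = 6 - 912807 = -912801)
r(J) = √2*√J (r(J) = √(2*J) = √2*√J)
-284759/r(560) + u(500, 201)/P = -284759*√70/280 + (201 - 524*500)/(-912801) = -284759*√70/280 + (201 - 262000)*(-1/912801) = -284759*√70/280 - 261799*(-1/912801) = -284759*√70/280 + 261799/912801 = 261799/912801 - 284759*√70/280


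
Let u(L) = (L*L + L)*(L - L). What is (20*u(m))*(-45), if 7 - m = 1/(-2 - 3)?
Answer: 0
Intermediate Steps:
m = 36/5 (m = 7 - 1/(-2 - 3) = 7 - 1/(-5) = 7 - 1*(-⅕) = 7 + ⅕ = 36/5 ≈ 7.2000)
u(L) = 0 (u(L) = (L² + L)*0 = (L + L²)*0 = 0)
(20*u(m))*(-45) = (20*0)*(-45) = 0*(-45) = 0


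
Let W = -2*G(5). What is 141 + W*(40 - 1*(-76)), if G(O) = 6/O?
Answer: -687/5 ≈ -137.40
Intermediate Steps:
W = -12/5 ≈ -2.4000
141 + W*(40 - 1*(-76)) = 141 - 12*(40 - 1*(-76))/5 = 141 - 12*(40 + 76)/5 = 141 - 12/5*116 = 141 - 1392/5 = -687/5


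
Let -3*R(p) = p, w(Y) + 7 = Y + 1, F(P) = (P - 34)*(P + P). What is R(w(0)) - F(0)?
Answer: 2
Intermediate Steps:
F(P) = 2*P*(-34 + P) (F(P) = (-34 + P)*(2*P) = 2*P*(-34 + P))
w(Y) = -6 + Y (w(Y) = -7 + (Y + 1) = -7 + (1 + Y) = -6 + Y)
R(p) = -p/3
R(w(0)) - F(0) = -(-6 + 0)/3 - 2*0*(-34 + 0) = -1/3*(-6) - 2*0*(-34) = 2 - 1*0 = 2 + 0 = 2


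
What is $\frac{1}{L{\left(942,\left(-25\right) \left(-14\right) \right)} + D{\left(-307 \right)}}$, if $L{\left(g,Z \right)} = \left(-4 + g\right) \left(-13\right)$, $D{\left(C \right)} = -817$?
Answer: $- \frac{1}{13011} \approx -7.6858 \cdot 10^{-5}$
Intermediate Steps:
$L{\left(g,Z \right)} = 52 - 13 g$
$\frac{1}{L{\left(942,\left(-25\right) \left(-14\right) \right)} + D{\left(-307 \right)}} = \frac{1}{\left(52 - 12246\right) - 817} = \frac{1}{-12194 - 817} = \frac{1}{-13011} = - \frac{1}{13011}$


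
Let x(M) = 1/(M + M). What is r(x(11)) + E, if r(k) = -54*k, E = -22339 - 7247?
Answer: -325473/11 ≈ -29588.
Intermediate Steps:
x(M) = 1/(2*M)
E = -29586
r(x(11)) + E = -27/11 - 29586 = -325473/11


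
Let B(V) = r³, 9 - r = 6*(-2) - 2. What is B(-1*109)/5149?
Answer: 12167/5149 ≈ 2.3630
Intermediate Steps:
r = 23 (r = 9 - (6*(-2) - 2) = 9 - (-12 - 2) = 9 - 1*(-14) = 9 + 14 = 23)
B(V) = 12167 (B(V) = 23³ = 12167)
B(-1*109)/5149 = 12167/5149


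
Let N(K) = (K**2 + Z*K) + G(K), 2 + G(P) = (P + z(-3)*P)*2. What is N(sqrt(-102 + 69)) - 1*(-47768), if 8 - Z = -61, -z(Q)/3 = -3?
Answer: 47733 + 89*I*sqrt(33) ≈ 47733.0 + 511.27*I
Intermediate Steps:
z(Q) = 9 (z(Q) = -3*(-3) = 9)
Z = 69 (Z = 8 - 1*(-61) = 8 + 61 = 69)
G(P) = -2 + 20*P (G(P) = -2 + (P + 9*P)*2 = -2 + (10*P)*2 = -2 + 20*P)
N(K) = -2 + K**2 + 89*K (N(K) = (K**2 + 69*K) + (-2 + 20*K) = -2 + K**2 + 89*K)
N(sqrt(-102 + 69)) - 1*(-47768) = (-2 + (sqrt(-102 + 69))**2 + 89*sqrt(-102 + 69)) - 1*(-47768) = (-2 + (sqrt(-33))**2 + 89*sqrt(-33)) + 47768 = (-2 + (I*sqrt(33))**2 + 89*(I*sqrt(33))) + 47768 = (-2 - 33 + 89*I*sqrt(33)) + 47768 = (-35 + 89*I*sqrt(33)) + 47768 = 47733 + 89*I*sqrt(33)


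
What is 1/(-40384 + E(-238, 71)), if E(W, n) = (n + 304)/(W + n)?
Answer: -167/6744503 ≈ -2.4761e-5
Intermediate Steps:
E(W, n) = (304 + n)/(W + n)
1/(-40384 + E(-238, 71)) = 1/(-40384 + (304 + 71)/(-238 + 71)) = 1/(-40384 + 375/(-167)) = 1/(-40384 - 1/167*375) = 1/(-40384 - 375/167) = 1/(-6744503/167) = -167/6744503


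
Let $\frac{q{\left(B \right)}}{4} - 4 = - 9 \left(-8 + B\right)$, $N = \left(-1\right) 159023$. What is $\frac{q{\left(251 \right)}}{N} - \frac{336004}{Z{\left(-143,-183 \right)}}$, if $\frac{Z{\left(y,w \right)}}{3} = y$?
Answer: $\frac{53436110120}{68220867} \approx 783.28$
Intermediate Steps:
$Z{\left(y,w \right)} = 3 y$
$N = -159023$
$q{\left(B \right)} = 304 - 36 B$ ($q{\left(B \right)} = 16 + 4 \left(- 9 \left(-8 + B\right)\right) = 16 + 4 \left(72 - 9 B\right) = 16 - \left(-288 + 36 B\right) = 304 - 36 B$)
$\frac{q{\left(251 \right)}}{N} - \frac{336004}{Z{\left(-143,-183 \right)}} = \frac{304 - 9036}{-159023} - \frac{336004}{3 \left(-143\right)} = \left(304 - 9036\right) \left(- \frac{1}{159023}\right) - \frac{336004}{-429} = \left(-8732\right) \left(- \frac{1}{159023}\right) - - \frac{336004}{429} = \frac{8732}{159023} + \frac{336004}{429} = \frac{53436110120}{68220867}$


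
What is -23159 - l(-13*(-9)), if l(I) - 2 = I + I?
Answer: -23395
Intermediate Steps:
l(I) = 2 + 2*I (l(I) = 2 + (I + I) = 2 + 2*I)
-23159 - l(-13*(-9)) = -23159 - (2 + 2*(-13*(-9))) = -23159 - (2 + 2*117) = -23159 - (2 + 234) = -23159 - 1*236 = -23159 - 236 = -23395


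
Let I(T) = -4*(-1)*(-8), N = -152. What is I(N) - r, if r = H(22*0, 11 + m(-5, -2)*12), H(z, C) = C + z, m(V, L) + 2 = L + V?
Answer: 65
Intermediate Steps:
m(V, L) = -2 + L + V (m(V, L) = -2 + (L + V) = -2 + L + V)
I(T) = -32 (I(T) = 4*(-8) = -32)
r = -97 (r = (11 + (-2 - 2 - 5)*12) + 22*0 = (11 - 9*12) + 0 = (11 - 108) + 0 = -97 + 0 = -97)
I(N) - r = -32 - 1*(-97) = -32 + 97 = 65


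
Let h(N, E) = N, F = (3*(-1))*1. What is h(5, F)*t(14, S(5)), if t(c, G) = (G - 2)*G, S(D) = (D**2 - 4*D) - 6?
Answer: 15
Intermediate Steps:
S(D) = -6 + D**2 - 4*D
t(c, G) = G*(-2 + G) (t(c, G) = (-2 + G)*G = G*(-2 + G))
F = -3 (F = -3*1 = -3)
h(5, F)*t(14, S(5)) = 5*((-6 + 5**2 - 4*5)*(-2 + (-6 + 5**2 - 4*5))) = 5*((-6 + 25 - 20)*(-2 + (-6 + 25 - 20))) = 5*(-(-2 - 1)) = 5*(-1*(-3)) = 5*3 = 15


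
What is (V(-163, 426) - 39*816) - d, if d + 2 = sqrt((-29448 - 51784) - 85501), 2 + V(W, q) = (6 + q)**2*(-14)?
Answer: -2644560 - I*sqrt(166733) ≈ -2.6446e+6 - 408.33*I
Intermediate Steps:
V(W, q) = -2 - 14*(6 + q)**2 (V(W, q) = -2 + (6 + q)**2*(-14) = -2 - 14*(6 + q)**2)
d = -2 + I*sqrt(166733) (d = -2 + sqrt((-29448 - 51784) - 85501) = -2 + sqrt(-81232 - 85501) = -2 + sqrt(-166733) = -2 + I*sqrt(166733) ≈ -2.0 + 408.33*I)
(V(-163, 426) - 39*816) - d = ((-2 - 14*(6 + 426)**2) - 39*816) - (-2 + I*sqrt(166733)) = ((-2 - 14*432**2) - 31824) + (2 - I*sqrt(166733)) = ((-2 - 14*186624) - 31824) + (2 - I*sqrt(166733)) = ((-2 - 2612736) - 31824) + (2 - I*sqrt(166733)) = (-2612738 - 31824) + (2 - I*sqrt(166733)) = -2644562 + (2 - I*sqrt(166733)) = -2644560 - I*sqrt(166733)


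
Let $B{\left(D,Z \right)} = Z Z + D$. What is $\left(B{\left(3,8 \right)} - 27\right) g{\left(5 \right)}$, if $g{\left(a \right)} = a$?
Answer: $200$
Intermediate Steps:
$B{\left(D,Z \right)} = D + Z^{2}$ ($B{\left(D,Z \right)} = Z^{2} + D = D + Z^{2}$)
$\left(B{\left(3,8 \right)} - 27\right) g{\left(5 \right)} = \left(\left(3 + 8^{2}\right) - 27\right) 5 = \left(\left(3 + 64\right) - 27\right) 5 = \left(67 - 27\right) 5 = 40 \cdot 5 = 200$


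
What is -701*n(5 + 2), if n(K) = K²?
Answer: -34349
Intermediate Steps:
-701*n(5 + 2) = -701*(5 + 2)² = -701*7² = -701*49 = -34349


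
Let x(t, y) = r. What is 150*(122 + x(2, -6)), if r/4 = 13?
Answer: 26100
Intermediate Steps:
r = 52 (r = 4*13 = 52)
x(t, y) = 52
150*(122 + x(2, -6)) = 150*(122 + 52) = 150*174 = 26100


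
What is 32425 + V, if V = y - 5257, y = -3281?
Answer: 23887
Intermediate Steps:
V = -8538 (V = -3281 - 5257 = -8538)
32425 + V = 32425 - 8538 = 23887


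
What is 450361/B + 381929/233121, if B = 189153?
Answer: 59077207606/14698512171 ≈ 4.0193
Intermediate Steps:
450361/B + 381929/233121 = 450361/189153 + 381929/233121 = 59077207606/14698512171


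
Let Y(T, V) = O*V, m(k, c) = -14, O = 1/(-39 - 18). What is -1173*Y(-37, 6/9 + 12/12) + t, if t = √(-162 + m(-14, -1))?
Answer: 1955/57 + 4*I*√11 ≈ 34.298 + 13.266*I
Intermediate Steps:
O = -1/57 (O = 1/(-57) = -1/57 ≈ -0.017544)
t = 4*I*√11 (t = √(-162 - 14) = √(-176) = 4*I*√11 ≈ 13.266*I)
Y(T, V) = -V/57
-1173*Y(-37, 6/9 + 12/12) + t = -(-391)*(6/9 + 12/12)/19 + 4*I*√11 = -(-391)*(6*(⅑) + 12*(1/12))/19 + 4*I*√11 = -(-391)*(⅔ + 1)/19 + 4*I*√11 = -(-391)*5/(19*3) + 4*I*√11 = -1173*(-5/171) + 4*I*√11 = 1955/57 + 4*I*√11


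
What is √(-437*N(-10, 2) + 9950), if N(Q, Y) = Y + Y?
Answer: √8202 ≈ 90.565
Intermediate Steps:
N(Q, Y) = 2*Y
√(-437*N(-10, 2) + 9950) = √(-874*2 + 9950) = √(-437*4 + 9950) = √(-1748 + 9950) = √8202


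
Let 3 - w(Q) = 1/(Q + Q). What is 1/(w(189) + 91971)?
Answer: 378/34766171 ≈ 1.0873e-5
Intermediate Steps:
w(Q) = 3 - 1/(2*Q) (w(Q) = 3 - 1/(Q + Q) = 3 - 1/(2*Q))
1/(w(189) + 91971) = 1/((3 - ½/189) + 91971) = 1/((3 - ½*1/189) + 91971) = 1/((3 - 1/378) + 91971) = 1/(1133/378 + 91971) = 1/(34766171/378) = 378/34766171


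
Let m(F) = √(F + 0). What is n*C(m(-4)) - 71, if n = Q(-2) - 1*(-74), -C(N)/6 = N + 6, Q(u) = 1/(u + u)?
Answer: -2726 - 885*I ≈ -2726.0 - 885.0*I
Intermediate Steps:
Q(u) = 1/(2*u)
m(F) = √F
C(N) = -36 - 6*N (C(N) = -6*(N + 6) = -6*(6 + N) = -36 - 6*N)
n = 295/4 (n = (½)/(-2) - 1*(-74) = (½)*(-½) + 74 = -¼ + 74 = 295/4 ≈ 73.750)
n*C(m(-4)) - 71 = 295*(-36 - 12*I)/4 - 71 = (-2655 - 885*I) - 71 = -2726 - 885*I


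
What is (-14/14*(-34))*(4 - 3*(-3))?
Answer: 442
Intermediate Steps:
(-14/14*(-34))*(4 - 3*(-3)) = (-14*1/14*(-34))*(4 + 9) = -1*(-34)*13 = 34*13 = 442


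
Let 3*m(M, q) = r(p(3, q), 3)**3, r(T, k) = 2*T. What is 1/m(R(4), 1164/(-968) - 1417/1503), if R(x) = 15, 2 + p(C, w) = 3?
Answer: 3/8 ≈ 0.37500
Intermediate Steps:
p(C, w) = 1 (p(C, w) = -2 + 3 = 1)
m(M, q) = 8/3 (m(M, q) = (2*1)**3/3 = (1/3)*2**3 = (1/3)*8 = 8/3)
1/m(R(4), 1164/(-968) - 1417/1503) = 1/(8/3) = 3/8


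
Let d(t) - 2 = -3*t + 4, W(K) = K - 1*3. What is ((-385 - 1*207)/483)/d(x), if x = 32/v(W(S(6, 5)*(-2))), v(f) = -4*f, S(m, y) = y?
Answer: -3848/13041 ≈ -0.29507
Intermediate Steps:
W(K) = -3 + K (W(K) = K - 3 = -3 + K)
x = 8/13 (x = 32/((-4*(-3 + 5*(-2)))) = 32/((-4*(-3 - 10))) = 32/((-4*(-13))) = 32/52 = 32*(1/52) = 8/13 ≈ 0.61539)
d(t) = 6 - 3*t (d(t) = 2 + (-3*t + 4) = 2 + (4 - 3*t) = 6 - 3*t)
((-385 - 1*207)/483)/d(x) = ((-385 - 1*207)/483)/(6 - 3*8/13) = ((-385 - 207)*(1/483))/(6 - 24/13) = (-592*1/483)/(54/13) = -592/483*13/54 = -3848/13041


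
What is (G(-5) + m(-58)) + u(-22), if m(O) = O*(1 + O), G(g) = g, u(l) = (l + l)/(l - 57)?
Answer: 260823/79 ≈ 3301.6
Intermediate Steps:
u(l) = 2*l/(-57 + l) (u(l) = (2*l)/(-57 + l) = 2*l/(-57 + l))
(G(-5) + m(-58)) + u(-22) = (-5 - 58*(1 - 58)) + 2*(-22)/(-57 - 22) = (-5 - 58*(-57)) + 2*(-22)/(-79) = (-5 + 3306) + 2*(-22)*(-1/79) = 3301 + 44/79 = 260823/79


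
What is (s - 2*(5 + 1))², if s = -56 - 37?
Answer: 11025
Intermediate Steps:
s = -93
(s - 2*(5 + 1))² = (-93 - 2*(5 + 1))² = (-93 - 2*6)² = (-93 - 12)² = (-105)² = 11025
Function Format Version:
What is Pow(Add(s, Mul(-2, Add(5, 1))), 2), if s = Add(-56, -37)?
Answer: 11025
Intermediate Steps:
s = -93
Pow(Add(s, Mul(-2, Add(5, 1))), 2) = Pow(Add(-93, Mul(-2, Add(5, 1))), 2) = Pow(Add(-93, Mul(-2, 6)), 2) = Pow(Add(-93, -12), 2) = Pow(-105, 2) = 11025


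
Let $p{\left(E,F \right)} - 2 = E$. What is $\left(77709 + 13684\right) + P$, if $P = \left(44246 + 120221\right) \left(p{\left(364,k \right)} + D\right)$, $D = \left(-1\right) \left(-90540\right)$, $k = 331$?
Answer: $14951128495$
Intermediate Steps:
$p{\left(E,F \right)} = 2 + E$
$D = 90540$
$P = 14951037102$ ($P = \left(44246 + 120221\right) \left(\left(2 + 364\right) + 90540\right) = 164467 \left(366 + 90540\right) = 164467 \cdot 90906 = 14951037102$)
$\left(77709 + 13684\right) + P = \left(77709 + 13684\right) + 14951037102 = 91393 + 14951037102 = 14951128495$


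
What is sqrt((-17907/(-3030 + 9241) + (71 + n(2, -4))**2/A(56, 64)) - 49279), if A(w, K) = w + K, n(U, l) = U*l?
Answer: I*sqrt(759939072121570)/124220 ≈ 221.92*I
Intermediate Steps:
A(w, K) = K + w
sqrt((-17907/(-3030 + 9241) + (71 + n(2, -4))**2/A(56, 64)) - 49279) = sqrt((-17907/(-3030 + 9241) + (71 + 2*(-4))**2/(64 + 56)) - 49279) = sqrt((-17907/6211 + (71 - 8)**2/120) - 49279) = sqrt((-17907*1/6211 + 63**2*(1/120)) - 49279) = sqrt((-17907/6211 + 3969*(1/120)) - 49279) = sqrt((-17907/6211 + 1323/40) - 49279) = sqrt(7500873/248440 - 49279) = sqrt(-12235373887/248440) = I*sqrt(759939072121570)/124220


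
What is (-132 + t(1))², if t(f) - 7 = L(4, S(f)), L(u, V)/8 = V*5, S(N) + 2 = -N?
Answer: 60025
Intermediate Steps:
S(N) = -2 - N
L(u, V) = 40*V (L(u, V) = 8*(V*5) = 8*(5*V) = 40*V)
t(f) = -73 - 40*f (t(f) = 7 + 40*(-2 - f) = 7 + (-80 - 40*f) = -73 - 40*f)
(-132 + t(1))² = (-132 + (-73 - 40*1))² = (-132 + (-73 - 40))² = (-132 - 113)² = (-245)² = 60025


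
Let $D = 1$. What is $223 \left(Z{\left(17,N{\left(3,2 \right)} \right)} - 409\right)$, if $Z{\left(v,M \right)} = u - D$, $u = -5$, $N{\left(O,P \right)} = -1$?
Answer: $-92545$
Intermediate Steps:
$Z{\left(v,M \right)} = -6$ ($Z{\left(v,M \right)} = -5 - 1 = -6$)
$223 \left(Z{\left(17,N{\left(3,2 \right)} \right)} - 409\right) = 223 \left(-6 - 409\right) = 223 \left(-415\right) = -92545$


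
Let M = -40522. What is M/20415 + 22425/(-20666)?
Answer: -1295234027/421896390 ≈ -3.0700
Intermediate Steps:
M/20415 + 22425/(-20666) = -40522/20415 + 22425/(-20666) = -40522*1/20415 + 22425*(-1/20666) = -40522/20415 - 22425/20666 = -1295234027/421896390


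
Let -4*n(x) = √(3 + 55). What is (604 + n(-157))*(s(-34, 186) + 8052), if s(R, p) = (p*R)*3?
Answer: -6595680 + 2730*√58 ≈ -6.5749e+6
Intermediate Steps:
n(x) = -√58/4 (n(x) = -√(3 + 55)/4 = -√58/4)
s(R, p) = 3*R*p (s(R, p) = (R*p)*3 = 3*R*p)
(604 + n(-157))*(s(-34, 186) + 8052) = (604 - √58/4)*(3*(-34)*186 + 8052) = (604 - √58/4)*(-18972 + 8052) = (604 - √58/4)*(-10920) = -6595680 + 2730*√58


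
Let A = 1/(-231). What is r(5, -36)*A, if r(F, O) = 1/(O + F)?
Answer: 1/7161 ≈ 0.00013965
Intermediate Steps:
A = -1/231 ≈ -0.0043290
r(F, O) = 1/(F + O)
r(5, -36)*A = -1/231/(5 - 36) = -1/231/(-31) = -1/31*(-1/231) = 1/7161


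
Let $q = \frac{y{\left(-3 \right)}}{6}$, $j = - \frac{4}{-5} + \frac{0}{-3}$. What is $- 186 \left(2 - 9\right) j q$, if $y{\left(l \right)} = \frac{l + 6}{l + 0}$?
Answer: $- \frac{868}{5} \approx -173.6$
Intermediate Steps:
$y{\left(l \right)} = \frac{6 + l}{l}$
$j = \frac{4}{5}$ ($j = \left(-4\right) \left(- \frac{1}{5}\right) + 0 \left(- \frac{1}{3}\right) = \frac{4}{5} + 0 = \frac{4}{5} \approx 0.8$)
$q = - \frac{1}{6}$ ($q = \frac{\frac{1}{-3} \left(6 - 3\right)}{6} = \left(- \frac{1}{3}\right) 3 \cdot \frac{1}{6} = \left(-1\right) \frac{1}{6} = - \frac{1}{6} \approx -0.16667$)
$- 186 \left(2 - 9\right) j q = - 186 \left(2 - 9\right) \frac{4}{5} \left(- \frac{1}{6}\right) = - 186 \left(\left(-7\right) \left(- \frac{2}{15}\right)\right) = \left(-186\right) \frac{14}{15} = - \frac{868}{5}$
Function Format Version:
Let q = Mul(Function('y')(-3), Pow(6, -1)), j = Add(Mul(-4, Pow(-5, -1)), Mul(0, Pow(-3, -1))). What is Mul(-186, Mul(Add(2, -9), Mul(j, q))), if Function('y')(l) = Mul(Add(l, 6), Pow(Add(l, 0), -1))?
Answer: Rational(-868, 5) ≈ -173.60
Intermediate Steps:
Function('y')(l) = Mul(Pow(l, -1), Add(6, l)) (Function('y')(l) = Mul(Add(6, l), Pow(l, -1)) = Mul(Pow(l, -1), Add(6, l)))
j = Rational(4, 5) (j = Add(Mul(-4, Rational(-1, 5)), Mul(0, Rational(-1, 3))) = Add(Rational(4, 5), 0) = Rational(4, 5) ≈ 0.80000)
q = Rational(-1, 6) (q = Mul(Mul(Pow(-3, -1), Add(6, -3)), Pow(6, -1)) = Mul(Mul(Rational(-1, 3), 3), Rational(1, 6)) = Mul(-1, Rational(1, 6)) = Rational(-1, 6) ≈ -0.16667)
Mul(-186, Mul(Add(2, -9), Mul(j, q))) = Mul(-186, Mul(Add(2, -9), Mul(Rational(4, 5), Rational(-1, 6)))) = Mul(-186, Mul(-7, Rational(-2, 15))) = Mul(-186, Rational(14, 15)) = Rational(-868, 5)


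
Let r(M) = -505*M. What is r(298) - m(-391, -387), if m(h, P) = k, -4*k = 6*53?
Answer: -300821/2 ≈ -1.5041e+5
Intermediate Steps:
k = -159/2 (k = -3*53/2 = -¼*318 = -159/2 ≈ -79.500)
m(h, P) = -159/2
r(298) - m(-391, -387) = -505*298 - 1*(-159/2) = -150490 + 159/2 = -300821/2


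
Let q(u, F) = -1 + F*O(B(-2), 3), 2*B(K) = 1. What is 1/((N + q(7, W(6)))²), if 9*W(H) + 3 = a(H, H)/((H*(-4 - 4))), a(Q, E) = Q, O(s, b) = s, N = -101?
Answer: 20736/216472369 ≈ 9.5790e-5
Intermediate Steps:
B(K) = ½ (B(K) = (½)*1 = ½)
W(H) = -25/72 (W(H) = -⅓ + (H/((H*(-4 - 4))))/9 = -⅓ + (H/((H*(-8))))/9 = -⅓ + (H/((-8*H)))/9 = -⅓ + (H*(-1/(8*H)))/9 = -⅓ + (⅑)*(-⅛) = -⅓ - 1/72 = -25/72)
q(u, F) = -1 + F/2 (q(u, F) = -1 + F*(½) = -1 + F/2)
1/((N + q(7, W(6)))²) = 1/((-101 + (-1 + (½)*(-25/72)))²) = 1/((-101 + (-1 - 25/144))²) = 1/((-101 - 169/144)²) = 1/((-14713/144)²) = 1/(216472369/20736) = 20736/216472369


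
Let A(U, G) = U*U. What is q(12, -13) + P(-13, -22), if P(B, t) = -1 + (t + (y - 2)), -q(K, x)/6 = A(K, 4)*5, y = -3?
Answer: -4348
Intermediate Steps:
A(U, G) = U²
q(K, x) = -30*K² (q(K, x) = -6*K²*5 = -30*K²)
P(B, t) = -6 + t (P(B, t) = -1 + (t + (-3 - 2)) = -1 + (t - 5) = -1 + (-5 + t) = -6 + t)
q(12, -13) + P(-13, -22) = -30*12² + (-6 - 22) = -30*144 - 28 = -4320 - 28 = -4348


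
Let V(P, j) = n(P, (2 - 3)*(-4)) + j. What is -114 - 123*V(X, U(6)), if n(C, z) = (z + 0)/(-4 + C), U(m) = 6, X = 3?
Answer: -360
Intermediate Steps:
n(C, z) = z/(-4 + C)
V(P, j) = j + 4/(-4 + P) (V(P, j) = ((2 - 3)*(-4))/(-4 + P) + j = (-1*(-4))/(-4 + P) + j = 4/(-4 + P) + j = j + 4/(-4 + P))
-114 - 123*V(X, U(6)) = -114 - 123*(4 + 6*(-4 + 3))/(-4 + 3) = -114 - 123*(4 + 6*(-1))/(-1) = -114 - (-123)*(4 - 6) = -114 - (-123)*(-2) = -114 - 123*2 = -114 - 246 = -360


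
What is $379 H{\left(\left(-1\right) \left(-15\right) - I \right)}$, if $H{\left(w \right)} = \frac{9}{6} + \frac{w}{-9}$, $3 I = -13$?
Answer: $- \frac{13265}{54} \approx -245.65$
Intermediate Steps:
$I = - \frac{13}{3}$ ($I = \frac{1}{3} \left(-13\right) = - \frac{13}{3} \approx -4.3333$)
$H{\left(w \right)} = \frac{3}{2} - \frac{w}{9}$ ($H{\left(w \right)} = 9 \cdot \frac{1}{6} + w \left(- \frac{1}{9}\right) = \frac{3}{2} - \frac{w}{9}$)
$379 H{\left(\left(-1\right) \left(-15\right) - I \right)} = 379 \left(\frac{3}{2} - \frac{\left(-1\right) \left(-15\right) - - \frac{13}{3}}{9}\right) = 379 \left(\frac{3}{2} - \frac{15 + \frac{13}{3}}{9}\right) = 379 \left(\frac{3}{2} - \frac{58}{27}\right) = 379 \left(- \frac{35}{54}\right) = - \frac{13265}{54}$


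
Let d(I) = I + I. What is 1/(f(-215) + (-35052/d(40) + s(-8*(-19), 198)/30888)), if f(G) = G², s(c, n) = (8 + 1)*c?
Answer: 8580/392851553 ≈ 2.1840e-5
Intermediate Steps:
s(c, n) = 9*c
d(I) = 2*I
1/(f(-215) + (-35052/d(40) + s(-8*(-19), 198)/30888)) = 1/((-215)² + (-35052/(2*40) + (9*(-8*(-19)))/30888)) = 1/(46225 + (-35052/80 + (9*152)*(1/30888))) = 1/(46225 + (-35052*1/80 + 1368*(1/30888))) = 1/(46225 + (-8763/20 + 19/429)) = 1/(46225 - 3758947/8580) = 1/(392851553/8580) = 8580/392851553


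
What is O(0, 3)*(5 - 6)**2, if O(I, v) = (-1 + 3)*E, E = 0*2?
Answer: 0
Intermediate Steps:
E = 0
O(I, v) = 0 (O(I, v) = (-1 + 3)*0 = 2*0 = 0)
O(0, 3)*(5 - 6)**2 = 0*(5 - 6)**2 = 0*(-1)**2 = 0*1 = 0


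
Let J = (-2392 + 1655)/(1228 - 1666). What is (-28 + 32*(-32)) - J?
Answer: -461513/438 ≈ -1053.7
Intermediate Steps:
J = 737/438 (J = -737/(-438) = -737*(-1/438) = 737/438 ≈ 1.6826)
(-28 + 32*(-32)) - J = (-28 + 32*(-32)) - 1*737/438 = (-28 - 1024) - 737/438 = -1052 - 737/438 = -461513/438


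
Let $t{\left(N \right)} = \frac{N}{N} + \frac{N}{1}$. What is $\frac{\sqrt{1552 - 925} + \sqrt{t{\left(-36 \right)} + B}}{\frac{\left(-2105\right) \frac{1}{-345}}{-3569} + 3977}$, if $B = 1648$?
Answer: $\frac{246261 \sqrt{627}}{979379576} + \frac{246261 \sqrt{1613}}{979379576} \approx 0.016395$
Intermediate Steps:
$t{\left(N \right)} = 1 + N$ ($t{\left(N \right)} = 1 + N 1 = 1 + N$)
$\frac{\sqrt{1552 - 925} + \sqrt{t{\left(-36 \right)} + B}}{\frac{\left(-2105\right) \frac{1}{-345}}{-3569} + 3977} = \frac{\sqrt{1552 - 925} + \sqrt{\left(1 - 36\right) + 1648}}{\frac{\left(-2105\right) \frac{1}{-345}}{-3569} + 3977} = \frac{\sqrt{627} + \sqrt{-35 + 1648}}{\left(-2105\right) \left(- \frac{1}{345}\right) \left(- \frac{1}{3569}\right) + 3977} = \frac{\sqrt{627} + \sqrt{1613}}{\frac{421}{69} \left(- \frac{1}{3569}\right) + 3977} = \frac{\sqrt{627} + \sqrt{1613}}{- \frac{421}{246261} + 3977} = \frac{\sqrt{627} + \sqrt{1613}}{\frac{979379576}{246261}} = \left(\sqrt{627} + \sqrt{1613}\right) \frac{246261}{979379576} = \frac{246261 \sqrt{627}}{979379576} + \frac{246261 \sqrt{1613}}{979379576}$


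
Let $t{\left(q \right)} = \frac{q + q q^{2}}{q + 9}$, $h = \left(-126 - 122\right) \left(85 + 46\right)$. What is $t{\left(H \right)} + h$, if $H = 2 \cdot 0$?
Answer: $-32488$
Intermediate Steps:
$h = -32488$ ($h = \left(-248\right) 131 = -32488$)
$H = 0$
$t{\left(q \right)} = \frac{q + q^{3}}{9 + q}$
$t{\left(H \right)} + h = \frac{0 + 0^{3}}{9 + 0} - 32488 = \frac{0 + 0}{9} - 32488 = \frac{1}{9} \cdot 0 - 32488 = 0 - 32488 = -32488$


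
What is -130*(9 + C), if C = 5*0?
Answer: -1170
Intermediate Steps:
C = 0
-130*(9 + C) = -130*(9 + 0) = -130*9 = -1170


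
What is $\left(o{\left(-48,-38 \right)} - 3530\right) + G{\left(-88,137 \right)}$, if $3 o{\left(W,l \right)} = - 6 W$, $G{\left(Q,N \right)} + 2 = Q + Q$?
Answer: $-3612$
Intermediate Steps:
$G{\left(Q,N \right)} = -2 + 2 Q$ ($G{\left(Q,N \right)} = -2 + \left(Q + Q\right) = -2 + 2 Q$)
$o{\left(W,l \right)} = - 2 W$ ($o{\left(W,l \right)} = \frac{\left(-6\right) W}{3} = - 2 W$)
$\left(o{\left(-48,-38 \right)} - 3530\right) + G{\left(-88,137 \right)} = \left(\left(-2\right) \left(-48\right) - 3530\right) + \left(-2 + 2 \left(-88\right)\right) = \left(96 - 3530\right) - 178 = -3434 - 178 = -3612$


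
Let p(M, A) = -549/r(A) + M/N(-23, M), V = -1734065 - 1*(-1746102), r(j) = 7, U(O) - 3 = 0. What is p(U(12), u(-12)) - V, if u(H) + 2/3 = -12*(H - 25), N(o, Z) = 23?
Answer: -1950563/161 ≈ -12115.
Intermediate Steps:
U(O) = 3 (U(O) = 3 + 0 = 3)
V = 12037 (V = -1734065 + 1746102 = 12037)
u(H) = 898/3 - 12*H (u(H) = -⅔ - 12*(H - 25) = -⅔ - 12*(-25 + H) = -⅔ + (300 - 12*H) = 898/3 - 12*H)
p(M, A) = -549/7 + M/23
p(U(12), u(-12)) - V = (-549/7 + (1/23)*3) - 1*12037 = (-549/7 + 3/23) - 12037 = -12606/161 - 12037 = -1950563/161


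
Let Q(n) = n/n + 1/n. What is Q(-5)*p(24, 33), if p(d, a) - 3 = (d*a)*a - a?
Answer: 104424/5 ≈ 20885.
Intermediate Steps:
p(d, a) = 3 - a + d*a² (p(d, a) = 3 + ((d*a)*a - a) = 3 + ((a*d)*a - a) = 3 + (d*a² - a) = 3 + (-a + d*a²) = 3 - a + d*a²)
Q(n) = 1 + 1/n
Q(-5)*p(24, 33) = ((1 - 5)/(-5))*(3 - 1*33 + 24*33²) = (-⅕*(-4))*(3 - 33 + 24*1089) = 4*(3 - 33 + 26136)/5 = (⅘)*26106 = 104424/5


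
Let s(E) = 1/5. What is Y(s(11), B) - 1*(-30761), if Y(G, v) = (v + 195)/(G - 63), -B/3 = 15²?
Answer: 4830677/157 ≈ 30769.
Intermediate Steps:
s(E) = ⅕
B = -675 (B = -3*15² = -3*225 = -675)
Y(G, v) = (195 + v)/(-63 + G)
Y(s(11), B) - 1*(-30761) = (195 - 675)/(-63 + ⅕) - 1*(-30761) = -480/(-314/5) + 30761 = -5/314*(-480) + 30761 = 1200/157 + 30761 = 4830677/157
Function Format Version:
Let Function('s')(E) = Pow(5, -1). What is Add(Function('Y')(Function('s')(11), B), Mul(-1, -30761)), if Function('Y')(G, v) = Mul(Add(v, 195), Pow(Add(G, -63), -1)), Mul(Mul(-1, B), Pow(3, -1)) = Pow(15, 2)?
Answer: Rational(4830677, 157) ≈ 30769.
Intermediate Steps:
Function('s')(E) = Rational(1, 5)
B = -675 (B = Mul(-3, Pow(15, 2)) = Mul(-3, 225) = -675)
Function('Y')(G, v) = Mul(Pow(Add(-63, G), -1), Add(195, v)) (Function('Y')(G, v) = Mul(Add(195, v), Pow(Add(-63, G), -1)) = Mul(Pow(Add(-63, G), -1), Add(195, v)))
Add(Function('Y')(Function('s')(11), B), Mul(-1, -30761)) = Add(Mul(Pow(Add(-63, Rational(1, 5)), -1), Add(195, -675)), Mul(-1, -30761)) = Add(Mul(Pow(Rational(-314, 5), -1), -480), 30761) = Add(Mul(Rational(-5, 314), -480), 30761) = Add(Rational(1200, 157), 30761) = Rational(4830677, 157)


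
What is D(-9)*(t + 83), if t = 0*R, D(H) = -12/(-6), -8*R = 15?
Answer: 166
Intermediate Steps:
R = -15/8 (R = -⅛*15 = -15/8 ≈ -1.8750)
D(H) = 2 (D(H) = -12*(-⅙) = 2)
t = 0 (t = 0*(-15/8) = 0)
D(-9)*(t + 83) = 2*(0 + 83) = 2*83 = 166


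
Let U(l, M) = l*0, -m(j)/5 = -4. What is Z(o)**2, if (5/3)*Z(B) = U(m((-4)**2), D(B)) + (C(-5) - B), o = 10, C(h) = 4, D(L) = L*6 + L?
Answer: 324/25 ≈ 12.960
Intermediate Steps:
m(j) = 20 (m(j) = -5*(-4) = 20)
D(L) = 7*L (D(L) = 6*L + L = 7*L)
U(l, M) = 0
Z(B) = 12/5 - 3*B/5 (Z(B) = 3*(0 + (4 - B))/5 = 3*(4 - B)/5 = 12/5 - 3*B/5)
Z(o)**2 = (12/5 - 3/5*10)**2 = (12/5 - 6)**2 = (-18/5)**2 = 324/25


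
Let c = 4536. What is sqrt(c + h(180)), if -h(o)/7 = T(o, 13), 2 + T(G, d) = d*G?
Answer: 13*I*sqrt(70) ≈ 108.77*I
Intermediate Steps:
T(G, d) = -2 + G*d (T(G, d) = -2 + d*G = -2 + G*d)
h(o) = 14 - 91*o (h(o) = -7*(-2 + o*13) = -7*(-2 + 13*o) = 14 - 91*o)
sqrt(c + h(180)) = sqrt(4536 + (14 - 91*180)) = sqrt(4536 + (14 - 16380)) = sqrt(4536 - 16366) = sqrt(-11830) = 13*I*sqrt(70)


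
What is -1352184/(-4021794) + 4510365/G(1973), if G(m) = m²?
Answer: 3900574127491/2609292355971 ≈ 1.4949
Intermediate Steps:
-1352184/(-4021794) + 4510365/G(1973) = -1352184/(-4021794) + 4510365/(1973²) = -1352184*(-1/4021794) + 4510365/3892729 = 225364/670299 + 4510365*(1/3892729) = 225364/670299 + 4510365/3892729 = 3900574127491/2609292355971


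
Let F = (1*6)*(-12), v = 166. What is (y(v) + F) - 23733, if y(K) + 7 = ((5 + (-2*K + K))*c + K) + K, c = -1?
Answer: -23319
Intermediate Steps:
F = -72 (F = 6*(-12) = -72)
y(K) = -12 + 3*K (y(K) = -7 + (((5 + (-2*K + K))*(-1) + K) + K) = -7 + (((5 - K)*(-1) + K) + K) = -7 + (((-5 + K) + K) + K) = -7 + ((-5 + 2*K) + K) = -7 + (-5 + 3*K) = -12 + 3*K)
(y(v) + F) - 23733 = ((-12 + 3*166) - 72) - 23733 = ((-12 + 498) - 72) - 23733 = (486 - 72) - 23733 = 414 - 23733 = -23319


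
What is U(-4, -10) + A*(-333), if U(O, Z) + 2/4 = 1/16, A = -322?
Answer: 1715609/16 ≈ 1.0723e+5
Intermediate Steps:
U(O, Z) = -7/16 (U(O, Z) = -1/2 + 1/16 = -7/16)
U(-4, -10) + A*(-333) = -7/16 - 322*(-333) = -7/16 + 107226 = 1715609/16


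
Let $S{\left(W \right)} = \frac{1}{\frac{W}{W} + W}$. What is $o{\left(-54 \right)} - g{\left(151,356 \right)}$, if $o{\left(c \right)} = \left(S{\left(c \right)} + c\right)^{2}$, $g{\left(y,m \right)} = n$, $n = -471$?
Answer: $\frac{9519808}{2809} \approx 3389.0$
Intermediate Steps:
$g{\left(y,m \right)} = -471$
$S{\left(W \right)} = \frac{1}{1 + W}$
$o{\left(c \right)} = \left(c + \frac{1}{1 + c}\right)^{2}$ ($o{\left(c \right)} = \left(\frac{1}{1 + c} + c\right)^{2} = \left(c + \frac{1}{1 + c}\right)^{2}$)
$o{\left(-54 \right)} - g{\left(151,356 \right)} = \left(-54 + \frac{1}{1 - 54}\right)^{2} - -471 = \left(-54 + \frac{1}{-53}\right)^{2} + 471 = \left(-54 - \frac{1}{53}\right)^{2} + 471 = \left(- \frac{2863}{53}\right)^{2} + 471 = \frac{8196769}{2809} + 471 = \frac{9519808}{2809}$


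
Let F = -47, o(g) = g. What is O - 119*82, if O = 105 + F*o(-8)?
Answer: -9277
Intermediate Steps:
O = 481 (O = 105 - 47*(-8) = 105 + 376 = 481)
O - 119*82 = 481 - 119*82 = 481 - 1*9758 = 481 - 9758 = -9277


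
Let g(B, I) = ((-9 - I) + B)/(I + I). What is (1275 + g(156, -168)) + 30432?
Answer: 507297/16 ≈ 31706.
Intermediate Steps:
g(B, I) = (-9 + B - I)/(2*I) (g(B, I) = (-9 + B - I)/((2*I)) = (-9 + B - I)*(1/(2*I)) = (-9 + B - I)/(2*I))
(1275 + g(156, -168)) + 30432 = (1275 + (1/2)*(-9 + 156 - 1*(-168))/(-168)) + 30432 = (1275 + (1/2)*(-1/168)*(-9 + 156 + 168)) + 30432 = (1275 + (1/2)*(-1/168)*315) + 30432 = (1275 - 15/16) + 30432 = 20385/16 + 30432 = 507297/16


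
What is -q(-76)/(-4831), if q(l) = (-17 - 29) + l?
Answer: -122/4831 ≈ -0.025254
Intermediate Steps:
q(l) = -46 + l
-q(-76)/(-4831) = -(-46 - 76)/(-4831) = -(-122)*(-1)/4831 = -1*122/4831 = -122/4831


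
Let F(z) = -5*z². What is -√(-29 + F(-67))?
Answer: -I*√22474 ≈ -149.91*I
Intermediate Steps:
-√(-29 + F(-67)) = -√(-29 - 5*(-67)²) = -√(-29 - 5*4489) = -√(-29 - 22445) = -√(-22474) = -I*√22474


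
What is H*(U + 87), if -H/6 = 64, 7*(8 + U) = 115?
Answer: -256512/7 ≈ -36645.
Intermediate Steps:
U = 59/7 (U = -8 + (⅐)*115 = -8 + 115/7 = 59/7 ≈ 8.4286)
H = -384 (H = -6*64 = -384)
H*(U + 87) = -384*(59/7 + 87) = -384*668/7 = -256512/7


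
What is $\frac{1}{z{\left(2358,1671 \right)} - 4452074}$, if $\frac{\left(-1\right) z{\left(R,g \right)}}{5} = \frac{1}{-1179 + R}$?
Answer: $- \frac{1179}{5248995251} \approx -2.2461 \cdot 10^{-7}$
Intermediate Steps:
$z{\left(R,g \right)} = - \frac{5}{-1179 + R}$
$\frac{1}{z{\left(2358,1671 \right)} - 4452074} = \frac{1}{- \frac{5}{-1179 + 2358} - 4452074} = \frac{1}{- \frac{5}{1179} - 4452074} = \frac{1}{- \frac{5248995251}{1179}} = - \frac{1179}{5248995251}$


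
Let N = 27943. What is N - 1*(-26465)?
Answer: 54408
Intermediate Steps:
N - 1*(-26465) = 27943 - 1*(-26465) = 27943 + 26465 = 54408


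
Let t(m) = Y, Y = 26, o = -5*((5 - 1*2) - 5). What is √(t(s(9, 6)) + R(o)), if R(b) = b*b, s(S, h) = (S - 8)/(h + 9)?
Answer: 3*√14 ≈ 11.225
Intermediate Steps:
o = 10 (o = -5*((5 - 2) - 5) = -5*(3 - 5) = -5*(-2) = 10)
s(S, h) = (-8 + S)/(9 + h)
t(m) = 26
R(b) = b²
√(t(s(9, 6)) + R(o)) = √(26 + 10²) = √(26 + 100) = √126 = 3*√14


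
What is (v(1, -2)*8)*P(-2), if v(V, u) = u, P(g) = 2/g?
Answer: 16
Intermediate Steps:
(v(1, -2)*8)*P(-2) = (-2*8)*(2/(-2)) = -32*(-1)/2 = -16*(-1) = 16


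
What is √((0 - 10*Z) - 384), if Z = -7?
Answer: I*√314 ≈ 17.72*I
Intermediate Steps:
√((0 - 10*Z) - 384) = √((0 - 10*(-7)) - 384) = √((0 + 70) - 384) = √(70 - 384) = √(-314) = I*√314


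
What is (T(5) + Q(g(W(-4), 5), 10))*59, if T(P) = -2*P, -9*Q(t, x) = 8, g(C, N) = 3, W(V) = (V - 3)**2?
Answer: -5782/9 ≈ -642.44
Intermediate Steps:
W(V) = (-3 + V)**2
Q(t, x) = -8/9 (Q(t, x) = -1/9*8 = -8/9)
(T(5) + Q(g(W(-4), 5), 10))*59 = (-2*5 - 8/9)*59 = (-10 - 8/9)*59 = -98/9*59 = -5782/9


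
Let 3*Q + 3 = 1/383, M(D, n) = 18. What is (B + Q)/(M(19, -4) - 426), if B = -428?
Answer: 61615/58599 ≈ 1.0515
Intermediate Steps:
Q = -1148/1149 (Q = -1 + (⅓)/383 = -1 + (⅓)*(1/383) = -1 + 1/1149 = -1148/1149 ≈ -0.99913)
(B + Q)/(M(19, -4) - 426) = (-428 - 1148/1149)/(18 - 426) = -492920/1149/(-408) = -492920/1149*(-1/408) = 61615/58599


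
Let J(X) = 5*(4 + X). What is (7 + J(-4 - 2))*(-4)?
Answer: 12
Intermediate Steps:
J(X) = 20 + 5*X
(7 + J(-4 - 2))*(-4) = (7 + (20 + 5*(-4 - 2)))*(-4) = (7 + (20 + 5*(-6)))*(-4) = (7 + (20 - 30))*(-4) = (7 - 10)*(-4) = -3*(-4) = 12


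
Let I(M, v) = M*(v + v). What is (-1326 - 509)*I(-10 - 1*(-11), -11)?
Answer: 40370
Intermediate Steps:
I(M, v) = 2*M*v (I(M, v) = M*(2*v) = 2*M*v)
(-1326 - 509)*I(-10 - 1*(-11), -11) = (-1326 - 509)*(2*(-10 - 1*(-11))*(-11)) = -3670*(-10 + 11)*(-11) = -3670*(-11) = -1835*(-22) = 40370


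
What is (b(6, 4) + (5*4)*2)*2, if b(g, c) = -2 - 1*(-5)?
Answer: 86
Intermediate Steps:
b(g, c) = 3 (b(g, c) = -2 + 5 = 3)
(b(6, 4) + (5*4)*2)*2 = (3 + (5*4)*2)*2 = (3 + 20*2)*2 = (3 + 40)*2 = 43*2 = 86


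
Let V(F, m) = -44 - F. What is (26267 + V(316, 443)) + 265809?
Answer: 291716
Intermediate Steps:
(26267 + V(316, 443)) + 265809 = (26267 + (-44 - 1*316)) + 265809 = (26267 + (-44 - 316)) + 265809 = (26267 - 360) + 265809 = 25907 + 265809 = 291716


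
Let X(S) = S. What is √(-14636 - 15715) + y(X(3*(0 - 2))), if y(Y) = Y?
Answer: -6 + I*√30351 ≈ -6.0 + 174.22*I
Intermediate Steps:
√(-14636 - 15715) + y(X(3*(0 - 2))) = √(-14636 - 15715) + 3*(0 - 2) = √(-30351) + 3*(-2) = I*√30351 - 6 = -6 + I*√30351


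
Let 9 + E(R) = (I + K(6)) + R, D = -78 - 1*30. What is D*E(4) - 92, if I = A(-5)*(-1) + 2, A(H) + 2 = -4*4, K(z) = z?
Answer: -2360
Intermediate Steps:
D = -108 (D = -78 - 30 = -108)
A(H) = -18 (A(H) = -2 - 4*4 = -2 - 16 = -18)
I = 20 (I = -18*(-1) + 2 = 18 + 2 = 20)
E(R) = 17 + R (E(R) = -9 + ((20 + 6) + R) = -9 + (26 + R) = 17 + R)
D*E(4) - 92 = -108*(17 + 4) - 92 = -108*21 - 92 = -2268 - 92 = -2360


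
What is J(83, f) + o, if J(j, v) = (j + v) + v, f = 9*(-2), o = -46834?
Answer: -46787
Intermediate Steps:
f = -18
J(j, v) = j + 2*v
J(83, f) + o = (83 + 2*(-18)) - 46834 = (83 - 36) - 46834 = 47 - 46834 = -46787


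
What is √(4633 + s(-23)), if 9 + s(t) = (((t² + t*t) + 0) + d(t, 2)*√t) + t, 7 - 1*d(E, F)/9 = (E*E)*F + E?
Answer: √(5659 - 9252*I*√23) ≈ 158.73 - 139.77*I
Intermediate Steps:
d(E, F) = 63 - 9*E - 9*F*E² (d(E, F) = 63 - 9*((E*E)*F + E) = 63 - 9*(E²*F + E) = 63 - 9*(F*E² + E) = 63 - 9*(E + F*E²) = 63 + (-9*E - 9*F*E²) = 63 - 9*E - 9*F*E²)
s(t) = -9 + t + 2*t² + √t*(63 - 18*t² - 9*t) (s(t) = -9 + ((((t² + t*t) + 0) + (63 - 9*t - 9*2*t²)*√t) + t) = -9 + ((((t² + t²) + 0) + (63 - 9*t - 18*t²)*√t) + t) = -9 + (((2*t² + 0) + (63 - 18*t² - 9*t)*√t) + t) = -9 + ((2*t² + √t*(63 - 18*t² - 9*t)) + t) = -9 + (t + 2*t² + √t*(63 - 18*t² - 9*t)) = -9 + t + 2*t² + √t*(63 - 18*t² - 9*t))
√(4633 + s(-23)) = √(4633 + (-9 - 23 + 2*(-23)² + 9*√(-23)*(7 - 1*(-23) - 2*(-23)²))) = √(4633 + (-9 - 23 + 2*529 + 9*(I*√23)*(7 + 23 - 2*529))) = √(4633 + (-9 - 23 + 1058 + 9*(I*√23)*(7 + 23 - 1058))) = √(4633 + (-9 - 23 + 1058 + 9*(I*√23)*(-1028))) = √(4633 + (-9 - 23 + 1058 - 9252*I*√23)) = √(4633 + (1026 - 9252*I*√23)) = √(5659 - 9252*I*√23)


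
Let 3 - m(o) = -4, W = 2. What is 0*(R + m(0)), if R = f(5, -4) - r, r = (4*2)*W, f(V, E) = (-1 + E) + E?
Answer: 0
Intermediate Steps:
m(o) = 7 (m(o) = 3 - 1*(-4) = 3 + 4 = 7)
f(V, E) = -1 + 2*E
r = 16 (r = (4*2)*2 = 8*2 = 16)
R = -25 (R = (-1 + 2*(-4)) - 1*16 = (-1 - 8) - 16 = -9 - 16 = -25)
0*(R + m(0)) = 0*(-25 + 7) = 0*(-18) = 0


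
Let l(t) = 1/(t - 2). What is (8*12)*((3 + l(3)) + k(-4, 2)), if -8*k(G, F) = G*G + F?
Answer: 168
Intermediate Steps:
k(G, F) = -F/8 - G²/8 (k(G, F) = -(G*G + F)/8 = -(G² + F)/8 = -(F + G²)/8 = -F/8 - G²/8)
l(t) = 1/(-2 + t)
(8*12)*((3 + l(3)) + k(-4, 2)) = (8*12)*((3 + 1/(-2 + 3)) + (-⅛*2 - ⅛*(-4)²)) = 96*((3 + 1/1) + (-¼ - ⅛*16)) = 96*((3 + 1) + (-¼ - 2)) = 96*(4 - 9/4) = 96*(7/4) = 168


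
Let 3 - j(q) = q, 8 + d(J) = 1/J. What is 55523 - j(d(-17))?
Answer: 943703/17 ≈ 55512.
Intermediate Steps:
d(J) = -8 + 1/J
j(q) = 3 - q
55523 - j(d(-17)) = 55523 - (3 - (-8 + 1/(-17))) = 55523 - (3 - (-8 - 1/17)) = 55523 - (3 - 1*(-137/17)) = 55523 - (3 + 137/17) = 55523 - 1*188/17 = 55523 - 188/17 = 943703/17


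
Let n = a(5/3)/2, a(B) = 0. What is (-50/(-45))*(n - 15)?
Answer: -50/3 ≈ -16.667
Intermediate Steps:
n = 0 (n = 0/2 = 0*(1/2) = 0)
(-50/(-45))*(n - 15) = (-50/(-45))*(0 - 15) = -50*(-1/45)*(-15) = (10/9)*(-15) = -50/3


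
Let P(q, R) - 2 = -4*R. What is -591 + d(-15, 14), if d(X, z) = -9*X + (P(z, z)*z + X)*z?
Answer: -11250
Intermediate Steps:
P(q, R) = 2 - 4*R
d(X, z) = -9*X + z*(X + z*(2 - 4*z)) (d(X, z) = -9*X + ((2 - 4*z)*z + X)*z = -9*X + (z*(2 - 4*z) + X)*z = -9*X + (X + z*(2 - 4*z))*z = -9*X + z*(X + z*(2 - 4*z)))
-591 + d(-15, 14) = -591 + (-9*(-15) - 15*14 + 14²*(2 - 4*14)) = -591 + (135 - 210 + 196*(2 - 56)) = -591 + (135 - 210 + 196*(-54)) = -591 + (135 - 210 - 10584) = -591 - 10659 = -11250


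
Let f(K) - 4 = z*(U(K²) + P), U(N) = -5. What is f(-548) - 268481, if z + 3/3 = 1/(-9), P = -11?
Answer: -2416133/9 ≈ -2.6846e+5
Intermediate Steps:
z = -10/9 (z = -1 + 1/(-9) = -1 - ⅑ = -10/9 ≈ -1.1111)
f(K) = 196/9 (f(K) = 4 - 10*(-5 - 11)/9 = 4 - 10/9*(-16) = 4 + 160/9 = 196/9)
f(-548) - 268481 = 196/9 - 268481 = -2416133/9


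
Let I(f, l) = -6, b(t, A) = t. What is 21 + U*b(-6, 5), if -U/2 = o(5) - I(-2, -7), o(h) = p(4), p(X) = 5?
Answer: 153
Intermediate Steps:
o(h) = 5
U = -22 (U = -2*(5 - 1*(-6)) = -2*(5 + 6) = -2*11 = -22)
21 + U*b(-6, 5) = 21 - 22*(-6) = 21 + 132 = 153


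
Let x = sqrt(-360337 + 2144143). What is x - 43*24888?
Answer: -1070184 + sqrt(1783806) ≈ -1.0688e+6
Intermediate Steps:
x = sqrt(1783806) ≈ 1335.6
x - 43*24888 = sqrt(1783806) - 43*24888 = sqrt(1783806) - 1*1070184 = sqrt(1783806) - 1070184 = -1070184 + sqrt(1783806)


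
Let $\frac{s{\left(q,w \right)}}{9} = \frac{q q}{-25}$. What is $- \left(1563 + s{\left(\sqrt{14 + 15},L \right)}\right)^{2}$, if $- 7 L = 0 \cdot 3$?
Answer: $- \frac{1506526596}{625} \approx -2.4104 \cdot 10^{6}$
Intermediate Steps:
$L = 0$ ($L = - \frac{0 \cdot 3}{7} = \left(- \frac{1}{7}\right) 0 = 0$)
$s{\left(q,w \right)} = - \frac{9 q^{2}}{25}$ ($s{\left(q,w \right)} = 9 \frac{q q}{-25} = 9 q^{2} \left(- \frac{1}{25}\right) = 9 \left(- \frac{q^{2}}{25}\right) = - \frac{9 q^{2}}{25}$)
$- \left(1563 + s{\left(\sqrt{14 + 15},L \right)}\right)^{2} = - \left(1563 - \frac{9 \left(\sqrt{14 + 15}\right)^{2}}{25}\right)^{2} = - \left(1563 - \frac{9 \left(\sqrt{29}\right)^{2}}{25}\right)^{2} = - \left(1563 - \frac{261}{25}\right)^{2} = - \left(\frac{38814}{25}\right)^{2} = \left(-1\right) \frac{1506526596}{625} = - \frac{1506526596}{625}$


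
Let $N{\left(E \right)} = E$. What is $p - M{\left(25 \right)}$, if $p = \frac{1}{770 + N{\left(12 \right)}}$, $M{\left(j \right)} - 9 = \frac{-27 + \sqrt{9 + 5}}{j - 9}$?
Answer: $- \frac{45739}{6256} - \frac{\sqrt{14}}{16} \approx -7.5451$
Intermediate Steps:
$M{\left(j \right)} = 9 + \frac{-27 + \sqrt{14}}{-9 + j}$ ($M{\left(j \right)} = 9 + \frac{-27 + \sqrt{9 + 5}}{j - 9} = 9 + \frac{-27 + \sqrt{14}}{-9 + j}$)
$p = \frac{1}{782}$ ($p = \frac{1}{770 + 12} = \frac{1}{782} \approx 0.0012788$)
$p - M{\left(25 \right)} = \frac{1}{782} - \frac{-108 + \sqrt{14} + 9 \cdot 25}{-9 + 25} = \frac{1}{782} - \frac{-108 + \sqrt{14} + 225}{16} = \frac{1}{782} - \frac{117 + \sqrt{14}}{16} = \frac{1}{782} - \left(\frac{117}{16} + \frac{\sqrt{14}}{16}\right) = - \frac{45739}{6256} - \frac{\sqrt{14}}{16}$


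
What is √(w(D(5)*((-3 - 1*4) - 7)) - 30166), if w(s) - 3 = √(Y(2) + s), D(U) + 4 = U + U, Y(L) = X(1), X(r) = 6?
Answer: √(-30163 + I*√78) ≈ 0.025 + 173.68*I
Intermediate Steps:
Y(L) = 6
D(U) = -4 + 2*U (D(U) = -4 + (U + U) = -4 + 2*U)
w(s) = 3 + √(6 + s)
√(w(D(5)*((-3 - 1*4) - 7)) - 30166) = √((3 + √(6 + (-4 + 2*5)*((-3 - 1*4) - 7))) - 30166) = √((3 + √(6 + (-4 + 10)*((-3 - 4) - 7))) - 30166) = √((3 + √(6 + 6*(-7 - 7))) - 30166) = √((3 + √(6 + 6*(-14))) - 30166) = √((3 + √(6 - 84)) - 30166) = √((3 + √(-78)) - 30166) = √((3 + I*√78) - 30166) = √(-30163 + I*√78)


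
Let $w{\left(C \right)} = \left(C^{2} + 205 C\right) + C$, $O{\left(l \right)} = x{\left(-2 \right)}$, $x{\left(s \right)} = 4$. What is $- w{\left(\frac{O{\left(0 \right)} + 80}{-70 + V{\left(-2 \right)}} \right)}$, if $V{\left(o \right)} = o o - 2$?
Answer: $\frac{73101}{289} \approx 252.94$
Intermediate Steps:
$V{\left(o \right)} = -2 + o^{2}$ ($V{\left(o \right)} = o^{2} - 2 = -2 + o^{2}$)
$O{\left(l \right)} = 4$
$w{\left(C \right)} = C^{2} + 206 C$
$- w{\left(\frac{O{\left(0 \right)} + 80}{-70 + V{\left(-2 \right)}} \right)} = - \frac{4 + 80}{-70 - \left(2 - \left(-2\right)^{2}\right)} \left(206 + \frac{4 + 80}{-70 - \left(2 - \left(-2\right)^{2}\right)}\right) = - \frac{84}{-70 + \left(-2 + 4\right)} \left(206 + \frac{84}{-70 + \left(-2 + 4\right)}\right) = - \frac{84}{-70 + 2} \left(206 + \frac{84}{-70 + 2}\right) = - \frac{84}{-68} \left(206 + \frac{84}{-68}\right) = - 84 \left(- \frac{1}{68}\right) \left(206 + 84 \left(- \frac{1}{68}\right)\right) = - \frac{\left(-21\right) \left(206 - \frac{21}{17}\right)}{17} = - \frac{\left(-21\right) 3481}{17 \cdot 17} = \left(-1\right) \left(- \frac{73101}{289}\right) = \frac{73101}{289}$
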